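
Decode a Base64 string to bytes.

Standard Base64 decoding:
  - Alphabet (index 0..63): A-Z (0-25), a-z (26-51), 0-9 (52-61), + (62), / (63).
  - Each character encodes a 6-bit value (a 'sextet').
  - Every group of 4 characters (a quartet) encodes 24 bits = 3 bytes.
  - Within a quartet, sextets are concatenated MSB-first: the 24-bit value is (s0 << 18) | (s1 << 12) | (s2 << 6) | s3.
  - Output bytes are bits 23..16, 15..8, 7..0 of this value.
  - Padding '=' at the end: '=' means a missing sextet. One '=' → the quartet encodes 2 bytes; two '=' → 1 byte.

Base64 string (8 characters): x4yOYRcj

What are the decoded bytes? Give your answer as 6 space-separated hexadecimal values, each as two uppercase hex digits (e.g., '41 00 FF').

After char 0 ('x'=49): chars_in_quartet=1 acc=0x31 bytes_emitted=0
After char 1 ('4'=56): chars_in_quartet=2 acc=0xC78 bytes_emitted=0
After char 2 ('y'=50): chars_in_quartet=3 acc=0x31E32 bytes_emitted=0
After char 3 ('O'=14): chars_in_quartet=4 acc=0xC78C8E -> emit C7 8C 8E, reset; bytes_emitted=3
After char 4 ('Y'=24): chars_in_quartet=1 acc=0x18 bytes_emitted=3
After char 5 ('R'=17): chars_in_quartet=2 acc=0x611 bytes_emitted=3
After char 6 ('c'=28): chars_in_quartet=3 acc=0x1845C bytes_emitted=3
After char 7 ('j'=35): chars_in_quartet=4 acc=0x611723 -> emit 61 17 23, reset; bytes_emitted=6

Answer: C7 8C 8E 61 17 23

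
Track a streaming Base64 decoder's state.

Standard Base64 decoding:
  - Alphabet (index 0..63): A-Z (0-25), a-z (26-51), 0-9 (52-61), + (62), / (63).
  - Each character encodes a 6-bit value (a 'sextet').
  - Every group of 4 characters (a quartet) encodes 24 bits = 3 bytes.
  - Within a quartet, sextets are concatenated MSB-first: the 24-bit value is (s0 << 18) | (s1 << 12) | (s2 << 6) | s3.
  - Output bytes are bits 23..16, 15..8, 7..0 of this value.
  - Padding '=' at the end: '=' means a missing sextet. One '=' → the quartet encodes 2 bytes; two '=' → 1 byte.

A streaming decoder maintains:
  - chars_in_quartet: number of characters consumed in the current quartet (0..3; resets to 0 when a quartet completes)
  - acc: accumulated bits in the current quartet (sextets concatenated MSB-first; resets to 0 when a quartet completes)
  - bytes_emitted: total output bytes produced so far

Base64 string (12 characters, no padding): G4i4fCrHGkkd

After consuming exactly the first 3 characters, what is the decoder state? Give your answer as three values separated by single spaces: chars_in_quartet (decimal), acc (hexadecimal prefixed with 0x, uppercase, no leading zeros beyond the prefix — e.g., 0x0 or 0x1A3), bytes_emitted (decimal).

After char 0 ('G'=6): chars_in_quartet=1 acc=0x6 bytes_emitted=0
After char 1 ('4'=56): chars_in_quartet=2 acc=0x1B8 bytes_emitted=0
After char 2 ('i'=34): chars_in_quartet=3 acc=0x6E22 bytes_emitted=0

Answer: 3 0x6E22 0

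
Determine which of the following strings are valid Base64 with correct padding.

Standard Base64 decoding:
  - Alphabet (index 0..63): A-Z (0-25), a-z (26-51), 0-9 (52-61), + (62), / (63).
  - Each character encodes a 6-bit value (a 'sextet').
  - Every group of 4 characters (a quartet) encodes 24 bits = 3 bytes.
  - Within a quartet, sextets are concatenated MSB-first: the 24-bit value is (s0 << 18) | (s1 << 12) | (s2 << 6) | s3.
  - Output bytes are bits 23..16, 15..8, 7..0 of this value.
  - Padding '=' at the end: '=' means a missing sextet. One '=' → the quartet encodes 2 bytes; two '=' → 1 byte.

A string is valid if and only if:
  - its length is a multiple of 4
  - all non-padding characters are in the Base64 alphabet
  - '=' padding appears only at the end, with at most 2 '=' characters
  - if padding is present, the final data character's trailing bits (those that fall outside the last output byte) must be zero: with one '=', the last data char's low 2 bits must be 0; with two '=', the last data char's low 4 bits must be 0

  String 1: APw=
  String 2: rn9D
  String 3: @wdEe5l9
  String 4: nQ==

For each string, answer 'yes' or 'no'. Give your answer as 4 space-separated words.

String 1: 'APw=' → valid
String 2: 'rn9D' → valid
String 3: '@wdEe5l9' → invalid (bad char(s): ['@'])
String 4: 'nQ==' → valid

Answer: yes yes no yes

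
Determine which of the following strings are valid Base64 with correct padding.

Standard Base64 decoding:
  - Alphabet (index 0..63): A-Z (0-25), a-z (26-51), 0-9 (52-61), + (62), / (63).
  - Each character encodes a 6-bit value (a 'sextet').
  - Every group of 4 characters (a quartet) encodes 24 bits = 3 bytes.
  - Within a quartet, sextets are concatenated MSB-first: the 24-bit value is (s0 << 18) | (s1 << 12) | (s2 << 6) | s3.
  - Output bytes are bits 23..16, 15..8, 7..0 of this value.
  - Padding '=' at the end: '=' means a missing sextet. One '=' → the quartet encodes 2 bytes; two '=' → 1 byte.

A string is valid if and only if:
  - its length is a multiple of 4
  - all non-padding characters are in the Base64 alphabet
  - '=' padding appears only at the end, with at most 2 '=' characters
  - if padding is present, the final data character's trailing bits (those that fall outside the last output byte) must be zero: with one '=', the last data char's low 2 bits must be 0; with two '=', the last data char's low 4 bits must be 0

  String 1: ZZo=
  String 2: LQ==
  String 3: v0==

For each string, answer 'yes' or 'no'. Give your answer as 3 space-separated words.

Answer: yes yes no

Derivation:
String 1: 'ZZo=' → valid
String 2: 'LQ==' → valid
String 3: 'v0==' → invalid (bad trailing bits)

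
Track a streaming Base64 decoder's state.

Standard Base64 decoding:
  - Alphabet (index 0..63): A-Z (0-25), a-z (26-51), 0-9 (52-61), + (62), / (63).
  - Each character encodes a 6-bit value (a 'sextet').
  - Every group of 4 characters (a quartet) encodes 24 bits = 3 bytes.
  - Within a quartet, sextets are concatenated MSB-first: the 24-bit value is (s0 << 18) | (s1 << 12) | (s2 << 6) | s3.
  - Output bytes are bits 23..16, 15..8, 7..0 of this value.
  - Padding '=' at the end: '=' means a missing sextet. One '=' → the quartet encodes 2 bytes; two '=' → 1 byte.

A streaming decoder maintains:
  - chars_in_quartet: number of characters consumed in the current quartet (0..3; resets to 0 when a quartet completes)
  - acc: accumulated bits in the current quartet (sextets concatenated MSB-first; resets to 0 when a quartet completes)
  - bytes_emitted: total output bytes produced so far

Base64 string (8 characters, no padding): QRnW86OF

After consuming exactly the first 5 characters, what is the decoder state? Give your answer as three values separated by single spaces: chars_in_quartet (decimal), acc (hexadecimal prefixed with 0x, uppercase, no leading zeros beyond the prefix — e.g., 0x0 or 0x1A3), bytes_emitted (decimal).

Answer: 1 0x3C 3

Derivation:
After char 0 ('Q'=16): chars_in_quartet=1 acc=0x10 bytes_emitted=0
After char 1 ('R'=17): chars_in_quartet=2 acc=0x411 bytes_emitted=0
After char 2 ('n'=39): chars_in_quartet=3 acc=0x10467 bytes_emitted=0
After char 3 ('W'=22): chars_in_quartet=4 acc=0x4119D6 -> emit 41 19 D6, reset; bytes_emitted=3
After char 4 ('8'=60): chars_in_quartet=1 acc=0x3C bytes_emitted=3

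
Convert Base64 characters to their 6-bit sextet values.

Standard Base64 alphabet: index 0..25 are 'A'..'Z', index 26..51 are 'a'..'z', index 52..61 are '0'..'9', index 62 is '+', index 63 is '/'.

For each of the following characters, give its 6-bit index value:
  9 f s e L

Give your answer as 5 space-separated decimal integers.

'9': 0..9 range, 52 + ord('9') − ord('0') = 61
'f': a..z range, 26 + ord('f') − ord('a') = 31
's': a..z range, 26 + ord('s') − ord('a') = 44
'e': a..z range, 26 + ord('e') − ord('a') = 30
'L': A..Z range, ord('L') − ord('A') = 11

Answer: 61 31 44 30 11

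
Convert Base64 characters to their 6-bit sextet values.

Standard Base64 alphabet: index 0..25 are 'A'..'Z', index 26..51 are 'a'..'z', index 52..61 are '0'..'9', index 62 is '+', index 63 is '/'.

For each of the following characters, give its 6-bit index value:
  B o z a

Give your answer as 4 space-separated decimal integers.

Answer: 1 40 51 26

Derivation:
'B': A..Z range, ord('B') − ord('A') = 1
'o': a..z range, 26 + ord('o') − ord('a') = 40
'z': a..z range, 26 + ord('z') − ord('a') = 51
'a': a..z range, 26 + ord('a') − ord('a') = 26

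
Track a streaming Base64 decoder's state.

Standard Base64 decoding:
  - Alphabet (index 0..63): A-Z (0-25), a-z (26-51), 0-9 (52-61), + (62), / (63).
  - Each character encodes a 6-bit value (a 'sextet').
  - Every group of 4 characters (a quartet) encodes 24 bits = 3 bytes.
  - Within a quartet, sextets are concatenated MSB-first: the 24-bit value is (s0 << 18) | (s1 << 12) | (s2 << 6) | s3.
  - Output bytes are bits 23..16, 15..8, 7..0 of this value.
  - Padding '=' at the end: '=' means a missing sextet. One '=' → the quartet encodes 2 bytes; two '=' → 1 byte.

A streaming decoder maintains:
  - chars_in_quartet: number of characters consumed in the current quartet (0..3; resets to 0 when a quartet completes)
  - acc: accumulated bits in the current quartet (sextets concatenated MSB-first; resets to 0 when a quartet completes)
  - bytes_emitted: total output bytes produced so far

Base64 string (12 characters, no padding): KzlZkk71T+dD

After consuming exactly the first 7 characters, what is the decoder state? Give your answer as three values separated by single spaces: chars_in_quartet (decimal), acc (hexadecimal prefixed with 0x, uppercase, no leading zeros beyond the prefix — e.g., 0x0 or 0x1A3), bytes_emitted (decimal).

Answer: 3 0x2493B 3

Derivation:
After char 0 ('K'=10): chars_in_quartet=1 acc=0xA bytes_emitted=0
After char 1 ('z'=51): chars_in_quartet=2 acc=0x2B3 bytes_emitted=0
After char 2 ('l'=37): chars_in_quartet=3 acc=0xACE5 bytes_emitted=0
After char 3 ('Z'=25): chars_in_quartet=4 acc=0x2B3959 -> emit 2B 39 59, reset; bytes_emitted=3
After char 4 ('k'=36): chars_in_quartet=1 acc=0x24 bytes_emitted=3
After char 5 ('k'=36): chars_in_quartet=2 acc=0x924 bytes_emitted=3
After char 6 ('7'=59): chars_in_quartet=3 acc=0x2493B bytes_emitted=3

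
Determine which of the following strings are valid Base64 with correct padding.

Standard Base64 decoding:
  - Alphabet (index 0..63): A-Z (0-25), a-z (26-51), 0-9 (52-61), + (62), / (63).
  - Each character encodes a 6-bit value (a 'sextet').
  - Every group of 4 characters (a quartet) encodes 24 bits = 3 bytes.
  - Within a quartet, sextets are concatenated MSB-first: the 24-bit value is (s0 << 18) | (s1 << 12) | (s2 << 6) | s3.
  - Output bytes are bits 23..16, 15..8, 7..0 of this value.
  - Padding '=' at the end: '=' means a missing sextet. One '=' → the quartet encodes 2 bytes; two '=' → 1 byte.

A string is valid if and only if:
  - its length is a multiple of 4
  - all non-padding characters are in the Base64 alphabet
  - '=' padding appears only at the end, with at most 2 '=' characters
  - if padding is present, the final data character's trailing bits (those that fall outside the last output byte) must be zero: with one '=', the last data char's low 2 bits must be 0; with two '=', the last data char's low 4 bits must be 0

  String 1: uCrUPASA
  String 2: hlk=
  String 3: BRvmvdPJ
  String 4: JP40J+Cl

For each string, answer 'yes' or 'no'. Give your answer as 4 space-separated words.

Answer: yes yes yes yes

Derivation:
String 1: 'uCrUPASA' → valid
String 2: 'hlk=' → valid
String 3: 'BRvmvdPJ' → valid
String 4: 'JP40J+Cl' → valid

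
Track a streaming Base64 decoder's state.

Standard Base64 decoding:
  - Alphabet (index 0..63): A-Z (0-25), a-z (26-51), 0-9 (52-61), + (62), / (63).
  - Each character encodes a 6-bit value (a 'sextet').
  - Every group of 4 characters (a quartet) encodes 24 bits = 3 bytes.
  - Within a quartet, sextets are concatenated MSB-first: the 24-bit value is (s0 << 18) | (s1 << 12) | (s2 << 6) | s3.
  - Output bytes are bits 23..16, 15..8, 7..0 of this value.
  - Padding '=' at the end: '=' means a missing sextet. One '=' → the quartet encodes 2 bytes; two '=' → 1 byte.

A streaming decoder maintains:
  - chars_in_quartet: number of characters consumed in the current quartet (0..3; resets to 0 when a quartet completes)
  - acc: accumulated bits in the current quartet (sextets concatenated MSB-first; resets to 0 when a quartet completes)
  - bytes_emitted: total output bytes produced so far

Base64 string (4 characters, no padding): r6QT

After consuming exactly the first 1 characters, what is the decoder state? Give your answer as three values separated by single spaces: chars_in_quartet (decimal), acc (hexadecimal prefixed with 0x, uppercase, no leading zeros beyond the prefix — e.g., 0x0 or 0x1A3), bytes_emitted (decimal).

Answer: 1 0x2B 0

Derivation:
After char 0 ('r'=43): chars_in_quartet=1 acc=0x2B bytes_emitted=0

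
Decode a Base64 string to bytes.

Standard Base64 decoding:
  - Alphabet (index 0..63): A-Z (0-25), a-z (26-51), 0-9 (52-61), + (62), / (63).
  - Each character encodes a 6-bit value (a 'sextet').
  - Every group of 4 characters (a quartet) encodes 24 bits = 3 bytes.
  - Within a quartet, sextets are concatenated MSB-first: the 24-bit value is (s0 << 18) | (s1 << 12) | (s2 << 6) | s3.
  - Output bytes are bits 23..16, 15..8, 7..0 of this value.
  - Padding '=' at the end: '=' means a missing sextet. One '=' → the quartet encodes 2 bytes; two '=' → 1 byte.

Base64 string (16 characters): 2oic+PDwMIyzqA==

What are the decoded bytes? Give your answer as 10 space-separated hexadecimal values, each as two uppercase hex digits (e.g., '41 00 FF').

Answer: DA 88 9C F8 F0 F0 30 8C B3 A8

Derivation:
After char 0 ('2'=54): chars_in_quartet=1 acc=0x36 bytes_emitted=0
After char 1 ('o'=40): chars_in_quartet=2 acc=0xDA8 bytes_emitted=0
After char 2 ('i'=34): chars_in_quartet=3 acc=0x36A22 bytes_emitted=0
After char 3 ('c'=28): chars_in_quartet=4 acc=0xDA889C -> emit DA 88 9C, reset; bytes_emitted=3
After char 4 ('+'=62): chars_in_quartet=1 acc=0x3E bytes_emitted=3
After char 5 ('P'=15): chars_in_quartet=2 acc=0xF8F bytes_emitted=3
After char 6 ('D'=3): chars_in_quartet=3 acc=0x3E3C3 bytes_emitted=3
After char 7 ('w'=48): chars_in_quartet=4 acc=0xF8F0F0 -> emit F8 F0 F0, reset; bytes_emitted=6
After char 8 ('M'=12): chars_in_quartet=1 acc=0xC bytes_emitted=6
After char 9 ('I'=8): chars_in_quartet=2 acc=0x308 bytes_emitted=6
After char 10 ('y'=50): chars_in_quartet=3 acc=0xC232 bytes_emitted=6
After char 11 ('z'=51): chars_in_quartet=4 acc=0x308CB3 -> emit 30 8C B3, reset; bytes_emitted=9
After char 12 ('q'=42): chars_in_quartet=1 acc=0x2A bytes_emitted=9
After char 13 ('A'=0): chars_in_quartet=2 acc=0xA80 bytes_emitted=9
Padding '==': partial quartet acc=0xA80 -> emit A8; bytes_emitted=10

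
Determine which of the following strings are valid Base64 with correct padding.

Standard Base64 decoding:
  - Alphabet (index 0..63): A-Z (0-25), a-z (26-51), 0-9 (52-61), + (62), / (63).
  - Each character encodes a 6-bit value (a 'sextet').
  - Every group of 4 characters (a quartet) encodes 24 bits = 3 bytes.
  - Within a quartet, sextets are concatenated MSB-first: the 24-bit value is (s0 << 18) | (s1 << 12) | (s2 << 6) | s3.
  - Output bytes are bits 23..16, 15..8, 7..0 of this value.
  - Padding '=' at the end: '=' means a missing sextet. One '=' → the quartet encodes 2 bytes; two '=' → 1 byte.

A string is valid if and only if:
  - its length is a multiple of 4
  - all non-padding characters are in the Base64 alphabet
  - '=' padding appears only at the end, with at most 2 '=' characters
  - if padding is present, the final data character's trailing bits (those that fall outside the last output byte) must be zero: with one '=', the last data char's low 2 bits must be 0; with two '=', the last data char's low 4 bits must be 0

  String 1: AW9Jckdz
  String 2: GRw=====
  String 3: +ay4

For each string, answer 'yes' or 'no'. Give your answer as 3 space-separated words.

Answer: yes no yes

Derivation:
String 1: 'AW9Jckdz' → valid
String 2: 'GRw=====' → invalid (5 pad chars (max 2))
String 3: '+ay4' → valid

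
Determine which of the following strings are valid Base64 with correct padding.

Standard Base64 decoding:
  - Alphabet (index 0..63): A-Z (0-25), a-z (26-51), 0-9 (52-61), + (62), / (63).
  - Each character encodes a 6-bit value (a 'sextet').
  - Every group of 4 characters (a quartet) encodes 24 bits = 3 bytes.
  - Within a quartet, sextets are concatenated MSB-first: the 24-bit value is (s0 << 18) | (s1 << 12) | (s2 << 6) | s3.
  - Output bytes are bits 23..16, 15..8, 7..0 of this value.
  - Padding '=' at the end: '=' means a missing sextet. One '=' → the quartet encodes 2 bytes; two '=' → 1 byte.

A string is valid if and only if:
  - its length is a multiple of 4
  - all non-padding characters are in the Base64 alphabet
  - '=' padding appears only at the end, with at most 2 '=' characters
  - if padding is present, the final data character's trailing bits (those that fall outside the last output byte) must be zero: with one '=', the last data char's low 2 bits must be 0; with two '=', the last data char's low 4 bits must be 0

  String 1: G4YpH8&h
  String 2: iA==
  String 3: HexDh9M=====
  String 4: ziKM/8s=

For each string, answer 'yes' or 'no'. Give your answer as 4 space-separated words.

String 1: 'G4YpH8&h' → invalid (bad char(s): ['&'])
String 2: 'iA==' → valid
String 3: 'HexDh9M=====' → invalid (5 pad chars (max 2))
String 4: 'ziKM/8s=' → valid

Answer: no yes no yes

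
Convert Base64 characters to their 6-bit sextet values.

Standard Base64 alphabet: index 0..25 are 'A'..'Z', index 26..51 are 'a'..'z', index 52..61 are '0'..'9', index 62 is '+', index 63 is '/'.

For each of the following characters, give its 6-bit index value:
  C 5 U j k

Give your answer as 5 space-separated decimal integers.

Answer: 2 57 20 35 36

Derivation:
'C': A..Z range, ord('C') − ord('A') = 2
'5': 0..9 range, 52 + ord('5') − ord('0') = 57
'U': A..Z range, ord('U') − ord('A') = 20
'j': a..z range, 26 + ord('j') − ord('a') = 35
'k': a..z range, 26 + ord('k') − ord('a') = 36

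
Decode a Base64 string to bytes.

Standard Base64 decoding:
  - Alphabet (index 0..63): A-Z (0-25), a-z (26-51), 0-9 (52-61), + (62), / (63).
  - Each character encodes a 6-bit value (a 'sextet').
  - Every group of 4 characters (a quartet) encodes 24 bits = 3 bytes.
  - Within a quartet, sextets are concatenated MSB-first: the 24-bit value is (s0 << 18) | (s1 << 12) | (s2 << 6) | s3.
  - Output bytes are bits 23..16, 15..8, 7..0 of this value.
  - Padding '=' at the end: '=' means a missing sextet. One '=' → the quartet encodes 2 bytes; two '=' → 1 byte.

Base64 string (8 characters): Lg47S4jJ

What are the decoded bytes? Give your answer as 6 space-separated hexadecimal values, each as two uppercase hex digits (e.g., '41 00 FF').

Answer: 2E 0E 3B 4B 88 C9

Derivation:
After char 0 ('L'=11): chars_in_quartet=1 acc=0xB bytes_emitted=0
After char 1 ('g'=32): chars_in_quartet=2 acc=0x2E0 bytes_emitted=0
After char 2 ('4'=56): chars_in_quartet=3 acc=0xB838 bytes_emitted=0
After char 3 ('7'=59): chars_in_quartet=4 acc=0x2E0E3B -> emit 2E 0E 3B, reset; bytes_emitted=3
After char 4 ('S'=18): chars_in_quartet=1 acc=0x12 bytes_emitted=3
After char 5 ('4'=56): chars_in_quartet=2 acc=0x4B8 bytes_emitted=3
After char 6 ('j'=35): chars_in_quartet=3 acc=0x12E23 bytes_emitted=3
After char 7 ('J'=9): chars_in_quartet=4 acc=0x4B88C9 -> emit 4B 88 C9, reset; bytes_emitted=6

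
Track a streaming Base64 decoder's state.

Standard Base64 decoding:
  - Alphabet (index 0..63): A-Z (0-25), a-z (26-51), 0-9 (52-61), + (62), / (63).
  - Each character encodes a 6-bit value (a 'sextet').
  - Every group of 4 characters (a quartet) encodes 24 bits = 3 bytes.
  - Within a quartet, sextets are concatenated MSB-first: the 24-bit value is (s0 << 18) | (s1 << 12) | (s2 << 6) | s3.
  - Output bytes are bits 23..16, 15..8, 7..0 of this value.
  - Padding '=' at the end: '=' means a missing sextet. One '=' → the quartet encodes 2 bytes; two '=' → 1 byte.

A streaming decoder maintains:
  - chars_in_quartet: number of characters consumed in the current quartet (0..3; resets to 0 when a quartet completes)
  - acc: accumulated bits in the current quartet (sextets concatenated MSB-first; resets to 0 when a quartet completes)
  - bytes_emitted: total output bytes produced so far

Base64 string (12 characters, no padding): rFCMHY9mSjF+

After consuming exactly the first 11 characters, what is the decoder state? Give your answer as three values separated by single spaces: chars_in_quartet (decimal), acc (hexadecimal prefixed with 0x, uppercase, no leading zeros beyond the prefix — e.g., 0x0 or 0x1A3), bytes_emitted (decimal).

Answer: 3 0x128C5 6

Derivation:
After char 0 ('r'=43): chars_in_quartet=1 acc=0x2B bytes_emitted=0
After char 1 ('F'=5): chars_in_quartet=2 acc=0xAC5 bytes_emitted=0
After char 2 ('C'=2): chars_in_quartet=3 acc=0x2B142 bytes_emitted=0
After char 3 ('M'=12): chars_in_quartet=4 acc=0xAC508C -> emit AC 50 8C, reset; bytes_emitted=3
After char 4 ('H'=7): chars_in_quartet=1 acc=0x7 bytes_emitted=3
After char 5 ('Y'=24): chars_in_quartet=2 acc=0x1D8 bytes_emitted=3
After char 6 ('9'=61): chars_in_quartet=3 acc=0x763D bytes_emitted=3
After char 7 ('m'=38): chars_in_quartet=4 acc=0x1D8F66 -> emit 1D 8F 66, reset; bytes_emitted=6
After char 8 ('S'=18): chars_in_quartet=1 acc=0x12 bytes_emitted=6
After char 9 ('j'=35): chars_in_quartet=2 acc=0x4A3 bytes_emitted=6
After char 10 ('F'=5): chars_in_quartet=3 acc=0x128C5 bytes_emitted=6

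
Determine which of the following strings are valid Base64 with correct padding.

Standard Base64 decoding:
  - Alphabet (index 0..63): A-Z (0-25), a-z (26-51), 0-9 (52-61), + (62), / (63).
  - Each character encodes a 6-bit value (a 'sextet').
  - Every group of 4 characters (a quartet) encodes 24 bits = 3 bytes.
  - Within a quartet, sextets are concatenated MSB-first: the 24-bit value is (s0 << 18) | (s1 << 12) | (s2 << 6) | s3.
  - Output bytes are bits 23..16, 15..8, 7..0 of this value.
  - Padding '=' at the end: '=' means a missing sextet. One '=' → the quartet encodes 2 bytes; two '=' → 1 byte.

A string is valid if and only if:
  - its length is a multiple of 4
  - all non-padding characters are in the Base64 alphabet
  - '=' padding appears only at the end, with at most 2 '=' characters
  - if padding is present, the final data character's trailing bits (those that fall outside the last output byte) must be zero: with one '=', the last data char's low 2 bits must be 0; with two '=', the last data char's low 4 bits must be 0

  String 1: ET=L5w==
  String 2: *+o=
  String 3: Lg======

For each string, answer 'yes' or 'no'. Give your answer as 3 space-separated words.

String 1: 'ET=L5w==' → invalid (bad char(s): ['=']; '=' in middle)
String 2: '*+o=' → invalid (bad char(s): ['*'])
String 3: 'Lg======' → invalid (6 pad chars (max 2))

Answer: no no no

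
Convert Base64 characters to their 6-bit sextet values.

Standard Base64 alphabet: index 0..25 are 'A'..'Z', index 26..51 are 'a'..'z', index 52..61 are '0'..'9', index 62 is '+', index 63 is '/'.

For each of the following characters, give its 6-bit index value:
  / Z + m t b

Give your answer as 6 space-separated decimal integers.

'/': index 63
'Z': A..Z range, ord('Z') − ord('A') = 25
'+': index 62
'm': a..z range, 26 + ord('m') − ord('a') = 38
't': a..z range, 26 + ord('t') − ord('a') = 45
'b': a..z range, 26 + ord('b') − ord('a') = 27

Answer: 63 25 62 38 45 27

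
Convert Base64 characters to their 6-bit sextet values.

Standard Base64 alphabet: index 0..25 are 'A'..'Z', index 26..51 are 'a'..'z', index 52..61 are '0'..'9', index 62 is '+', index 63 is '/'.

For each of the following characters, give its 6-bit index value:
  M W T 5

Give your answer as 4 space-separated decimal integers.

'M': A..Z range, ord('M') − ord('A') = 12
'W': A..Z range, ord('W') − ord('A') = 22
'T': A..Z range, ord('T') − ord('A') = 19
'5': 0..9 range, 52 + ord('5') − ord('0') = 57

Answer: 12 22 19 57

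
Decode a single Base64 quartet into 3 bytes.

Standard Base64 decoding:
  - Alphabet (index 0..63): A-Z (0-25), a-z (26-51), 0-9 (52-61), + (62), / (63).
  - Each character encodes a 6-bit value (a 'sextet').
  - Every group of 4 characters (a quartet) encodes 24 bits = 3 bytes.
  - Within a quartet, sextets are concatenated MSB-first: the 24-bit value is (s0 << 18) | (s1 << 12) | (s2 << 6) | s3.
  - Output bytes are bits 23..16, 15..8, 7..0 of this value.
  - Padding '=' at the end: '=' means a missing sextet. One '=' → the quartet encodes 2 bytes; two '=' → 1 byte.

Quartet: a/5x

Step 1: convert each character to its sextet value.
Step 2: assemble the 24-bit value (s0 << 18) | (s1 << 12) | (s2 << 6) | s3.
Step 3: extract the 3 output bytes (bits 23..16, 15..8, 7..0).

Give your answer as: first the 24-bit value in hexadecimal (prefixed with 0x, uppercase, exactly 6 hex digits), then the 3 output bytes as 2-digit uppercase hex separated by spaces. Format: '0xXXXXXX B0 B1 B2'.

Answer: 0x6BFE71 6B FE 71

Derivation:
Sextets: a=26, /=63, 5=57, x=49
24-bit: (26<<18) | (63<<12) | (57<<6) | 49
      = 0x680000 | 0x03F000 | 0x000E40 | 0x000031
      = 0x6BFE71
Bytes: (v>>16)&0xFF=6B, (v>>8)&0xFF=FE, v&0xFF=71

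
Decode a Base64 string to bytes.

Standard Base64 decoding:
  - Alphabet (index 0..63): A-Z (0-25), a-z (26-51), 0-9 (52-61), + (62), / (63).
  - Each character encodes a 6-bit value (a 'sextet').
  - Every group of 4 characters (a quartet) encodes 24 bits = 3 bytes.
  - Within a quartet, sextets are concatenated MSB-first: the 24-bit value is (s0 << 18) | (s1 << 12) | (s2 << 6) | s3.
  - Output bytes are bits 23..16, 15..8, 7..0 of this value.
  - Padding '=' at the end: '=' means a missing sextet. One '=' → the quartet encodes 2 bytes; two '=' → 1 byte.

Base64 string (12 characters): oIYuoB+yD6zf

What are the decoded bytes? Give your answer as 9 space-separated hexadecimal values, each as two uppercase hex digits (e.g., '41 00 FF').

Answer: A0 86 2E A0 1F B2 0F AC DF

Derivation:
After char 0 ('o'=40): chars_in_quartet=1 acc=0x28 bytes_emitted=0
After char 1 ('I'=8): chars_in_quartet=2 acc=0xA08 bytes_emitted=0
After char 2 ('Y'=24): chars_in_quartet=3 acc=0x28218 bytes_emitted=0
After char 3 ('u'=46): chars_in_quartet=4 acc=0xA0862E -> emit A0 86 2E, reset; bytes_emitted=3
After char 4 ('o'=40): chars_in_quartet=1 acc=0x28 bytes_emitted=3
After char 5 ('B'=1): chars_in_quartet=2 acc=0xA01 bytes_emitted=3
After char 6 ('+'=62): chars_in_quartet=3 acc=0x2807E bytes_emitted=3
After char 7 ('y'=50): chars_in_quartet=4 acc=0xA01FB2 -> emit A0 1F B2, reset; bytes_emitted=6
After char 8 ('D'=3): chars_in_quartet=1 acc=0x3 bytes_emitted=6
After char 9 ('6'=58): chars_in_quartet=2 acc=0xFA bytes_emitted=6
After char 10 ('z'=51): chars_in_quartet=3 acc=0x3EB3 bytes_emitted=6
After char 11 ('f'=31): chars_in_quartet=4 acc=0xFACDF -> emit 0F AC DF, reset; bytes_emitted=9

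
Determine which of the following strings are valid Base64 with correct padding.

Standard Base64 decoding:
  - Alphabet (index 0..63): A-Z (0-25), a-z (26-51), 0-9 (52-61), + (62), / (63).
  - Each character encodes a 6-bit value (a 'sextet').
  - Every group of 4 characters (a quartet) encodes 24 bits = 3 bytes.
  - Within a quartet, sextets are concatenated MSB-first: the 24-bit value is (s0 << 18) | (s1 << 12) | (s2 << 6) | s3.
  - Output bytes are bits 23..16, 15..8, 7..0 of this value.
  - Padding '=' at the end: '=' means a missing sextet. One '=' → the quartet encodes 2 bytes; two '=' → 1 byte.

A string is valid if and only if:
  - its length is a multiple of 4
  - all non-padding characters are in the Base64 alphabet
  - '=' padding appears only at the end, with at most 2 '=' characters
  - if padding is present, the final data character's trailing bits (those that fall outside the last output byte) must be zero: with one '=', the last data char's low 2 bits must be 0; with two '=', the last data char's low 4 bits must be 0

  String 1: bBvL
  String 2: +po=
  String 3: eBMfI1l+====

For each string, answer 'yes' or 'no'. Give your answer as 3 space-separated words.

String 1: 'bBvL' → valid
String 2: '+po=' → valid
String 3: 'eBMfI1l+====' → invalid (4 pad chars (max 2))

Answer: yes yes no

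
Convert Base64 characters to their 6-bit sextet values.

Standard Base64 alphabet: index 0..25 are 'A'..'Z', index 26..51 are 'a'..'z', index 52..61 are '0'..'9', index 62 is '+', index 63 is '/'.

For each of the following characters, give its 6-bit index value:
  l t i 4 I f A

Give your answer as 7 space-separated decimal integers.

'l': a..z range, 26 + ord('l') − ord('a') = 37
't': a..z range, 26 + ord('t') − ord('a') = 45
'i': a..z range, 26 + ord('i') − ord('a') = 34
'4': 0..9 range, 52 + ord('4') − ord('0') = 56
'I': A..Z range, ord('I') − ord('A') = 8
'f': a..z range, 26 + ord('f') − ord('a') = 31
'A': A..Z range, ord('A') − ord('A') = 0

Answer: 37 45 34 56 8 31 0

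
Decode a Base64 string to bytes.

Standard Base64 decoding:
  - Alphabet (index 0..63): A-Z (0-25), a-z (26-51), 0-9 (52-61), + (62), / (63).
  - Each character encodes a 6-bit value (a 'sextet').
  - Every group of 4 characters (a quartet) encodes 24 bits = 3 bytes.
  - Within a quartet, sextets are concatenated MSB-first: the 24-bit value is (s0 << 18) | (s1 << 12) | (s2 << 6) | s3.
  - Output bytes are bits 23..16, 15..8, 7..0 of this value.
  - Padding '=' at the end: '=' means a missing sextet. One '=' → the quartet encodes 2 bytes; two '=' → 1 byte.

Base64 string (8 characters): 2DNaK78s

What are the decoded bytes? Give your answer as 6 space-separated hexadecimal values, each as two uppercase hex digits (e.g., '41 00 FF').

After char 0 ('2'=54): chars_in_quartet=1 acc=0x36 bytes_emitted=0
After char 1 ('D'=3): chars_in_quartet=2 acc=0xD83 bytes_emitted=0
After char 2 ('N'=13): chars_in_quartet=3 acc=0x360CD bytes_emitted=0
After char 3 ('a'=26): chars_in_quartet=4 acc=0xD8335A -> emit D8 33 5A, reset; bytes_emitted=3
After char 4 ('K'=10): chars_in_quartet=1 acc=0xA bytes_emitted=3
After char 5 ('7'=59): chars_in_quartet=2 acc=0x2BB bytes_emitted=3
After char 6 ('8'=60): chars_in_quartet=3 acc=0xAEFC bytes_emitted=3
After char 7 ('s'=44): chars_in_quartet=4 acc=0x2BBF2C -> emit 2B BF 2C, reset; bytes_emitted=6

Answer: D8 33 5A 2B BF 2C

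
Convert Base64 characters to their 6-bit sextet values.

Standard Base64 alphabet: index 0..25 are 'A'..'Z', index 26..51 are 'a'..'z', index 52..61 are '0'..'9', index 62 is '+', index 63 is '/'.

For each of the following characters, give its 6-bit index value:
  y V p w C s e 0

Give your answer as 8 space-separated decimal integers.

Answer: 50 21 41 48 2 44 30 52

Derivation:
'y': a..z range, 26 + ord('y') − ord('a') = 50
'V': A..Z range, ord('V') − ord('A') = 21
'p': a..z range, 26 + ord('p') − ord('a') = 41
'w': a..z range, 26 + ord('w') − ord('a') = 48
'C': A..Z range, ord('C') − ord('A') = 2
's': a..z range, 26 + ord('s') − ord('a') = 44
'e': a..z range, 26 + ord('e') − ord('a') = 30
'0': 0..9 range, 52 + ord('0') − ord('0') = 52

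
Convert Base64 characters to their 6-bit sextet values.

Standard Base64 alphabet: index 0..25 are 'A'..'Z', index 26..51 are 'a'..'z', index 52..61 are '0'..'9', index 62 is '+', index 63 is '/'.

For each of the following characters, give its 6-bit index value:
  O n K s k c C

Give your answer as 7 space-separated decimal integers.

'O': A..Z range, ord('O') − ord('A') = 14
'n': a..z range, 26 + ord('n') − ord('a') = 39
'K': A..Z range, ord('K') − ord('A') = 10
's': a..z range, 26 + ord('s') − ord('a') = 44
'k': a..z range, 26 + ord('k') − ord('a') = 36
'c': a..z range, 26 + ord('c') − ord('a') = 28
'C': A..Z range, ord('C') − ord('A') = 2

Answer: 14 39 10 44 36 28 2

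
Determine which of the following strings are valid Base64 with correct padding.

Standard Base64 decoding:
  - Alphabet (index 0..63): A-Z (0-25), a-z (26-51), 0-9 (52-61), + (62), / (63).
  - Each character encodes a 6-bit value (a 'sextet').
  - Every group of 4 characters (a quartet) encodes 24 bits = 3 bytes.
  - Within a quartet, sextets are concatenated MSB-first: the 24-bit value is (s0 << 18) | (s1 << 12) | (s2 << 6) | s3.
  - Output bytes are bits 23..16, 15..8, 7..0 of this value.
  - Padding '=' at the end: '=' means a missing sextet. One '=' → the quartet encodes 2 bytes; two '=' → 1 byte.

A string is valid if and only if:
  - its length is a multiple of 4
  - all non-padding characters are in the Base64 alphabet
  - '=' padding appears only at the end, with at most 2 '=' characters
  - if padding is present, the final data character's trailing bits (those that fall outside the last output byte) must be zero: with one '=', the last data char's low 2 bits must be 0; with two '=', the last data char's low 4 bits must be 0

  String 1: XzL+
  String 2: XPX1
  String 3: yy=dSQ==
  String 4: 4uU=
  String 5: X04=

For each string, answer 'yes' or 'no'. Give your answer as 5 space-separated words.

Answer: yes yes no yes yes

Derivation:
String 1: 'XzL+' → valid
String 2: 'XPX1' → valid
String 3: 'yy=dSQ==' → invalid (bad char(s): ['=']; '=' in middle)
String 4: '4uU=' → valid
String 5: 'X04=' → valid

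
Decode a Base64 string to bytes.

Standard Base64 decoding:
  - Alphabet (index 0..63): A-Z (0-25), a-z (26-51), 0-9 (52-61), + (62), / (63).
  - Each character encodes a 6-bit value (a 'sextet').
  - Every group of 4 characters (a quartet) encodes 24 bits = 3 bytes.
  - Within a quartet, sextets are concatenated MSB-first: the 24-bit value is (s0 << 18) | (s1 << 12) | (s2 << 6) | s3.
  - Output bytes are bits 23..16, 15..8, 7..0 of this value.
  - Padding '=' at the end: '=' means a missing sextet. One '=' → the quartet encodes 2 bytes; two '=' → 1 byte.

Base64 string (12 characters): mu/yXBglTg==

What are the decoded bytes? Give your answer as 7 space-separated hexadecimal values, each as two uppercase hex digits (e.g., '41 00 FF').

After char 0 ('m'=38): chars_in_quartet=1 acc=0x26 bytes_emitted=0
After char 1 ('u'=46): chars_in_quartet=2 acc=0x9AE bytes_emitted=0
After char 2 ('/'=63): chars_in_quartet=3 acc=0x26BBF bytes_emitted=0
After char 3 ('y'=50): chars_in_quartet=4 acc=0x9AEFF2 -> emit 9A EF F2, reset; bytes_emitted=3
After char 4 ('X'=23): chars_in_quartet=1 acc=0x17 bytes_emitted=3
After char 5 ('B'=1): chars_in_quartet=2 acc=0x5C1 bytes_emitted=3
After char 6 ('g'=32): chars_in_quartet=3 acc=0x17060 bytes_emitted=3
After char 7 ('l'=37): chars_in_quartet=4 acc=0x5C1825 -> emit 5C 18 25, reset; bytes_emitted=6
After char 8 ('T'=19): chars_in_quartet=1 acc=0x13 bytes_emitted=6
After char 9 ('g'=32): chars_in_quartet=2 acc=0x4E0 bytes_emitted=6
Padding '==': partial quartet acc=0x4E0 -> emit 4E; bytes_emitted=7

Answer: 9A EF F2 5C 18 25 4E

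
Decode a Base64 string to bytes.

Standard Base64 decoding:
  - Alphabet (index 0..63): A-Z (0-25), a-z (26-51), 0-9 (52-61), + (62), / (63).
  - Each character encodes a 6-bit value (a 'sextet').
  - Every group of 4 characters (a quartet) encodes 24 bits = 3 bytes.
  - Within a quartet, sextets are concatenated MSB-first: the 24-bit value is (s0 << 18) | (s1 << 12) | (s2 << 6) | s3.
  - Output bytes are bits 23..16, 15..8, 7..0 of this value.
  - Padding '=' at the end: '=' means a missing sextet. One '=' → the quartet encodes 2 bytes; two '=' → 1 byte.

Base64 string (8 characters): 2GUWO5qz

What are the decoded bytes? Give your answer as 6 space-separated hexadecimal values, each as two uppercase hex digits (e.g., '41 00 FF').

After char 0 ('2'=54): chars_in_quartet=1 acc=0x36 bytes_emitted=0
After char 1 ('G'=6): chars_in_quartet=2 acc=0xD86 bytes_emitted=0
After char 2 ('U'=20): chars_in_quartet=3 acc=0x36194 bytes_emitted=0
After char 3 ('W'=22): chars_in_quartet=4 acc=0xD86516 -> emit D8 65 16, reset; bytes_emitted=3
After char 4 ('O'=14): chars_in_quartet=1 acc=0xE bytes_emitted=3
After char 5 ('5'=57): chars_in_quartet=2 acc=0x3B9 bytes_emitted=3
After char 6 ('q'=42): chars_in_quartet=3 acc=0xEE6A bytes_emitted=3
After char 7 ('z'=51): chars_in_quartet=4 acc=0x3B9AB3 -> emit 3B 9A B3, reset; bytes_emitted=6

Answer: D8 65 16 3B 9A B3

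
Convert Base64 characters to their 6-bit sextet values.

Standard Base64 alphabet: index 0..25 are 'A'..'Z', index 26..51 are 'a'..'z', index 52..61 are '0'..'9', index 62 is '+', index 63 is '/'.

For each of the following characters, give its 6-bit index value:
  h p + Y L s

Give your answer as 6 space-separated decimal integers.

Answer: 33 41 62 24 11 44

Derivation:
'h': a..z range, 26 + ord('h') − ord('a') = 33
'p': a..z range, 26 + ord('p') − ord('a') = 41
'+': index 62
'Y': A..Z range, ord('Y') − ord('A') = 24
'L': A..Z range, ord('L') − ord('A') = 11
's': a..z range, 26 + ord('s') − ord('a') = 44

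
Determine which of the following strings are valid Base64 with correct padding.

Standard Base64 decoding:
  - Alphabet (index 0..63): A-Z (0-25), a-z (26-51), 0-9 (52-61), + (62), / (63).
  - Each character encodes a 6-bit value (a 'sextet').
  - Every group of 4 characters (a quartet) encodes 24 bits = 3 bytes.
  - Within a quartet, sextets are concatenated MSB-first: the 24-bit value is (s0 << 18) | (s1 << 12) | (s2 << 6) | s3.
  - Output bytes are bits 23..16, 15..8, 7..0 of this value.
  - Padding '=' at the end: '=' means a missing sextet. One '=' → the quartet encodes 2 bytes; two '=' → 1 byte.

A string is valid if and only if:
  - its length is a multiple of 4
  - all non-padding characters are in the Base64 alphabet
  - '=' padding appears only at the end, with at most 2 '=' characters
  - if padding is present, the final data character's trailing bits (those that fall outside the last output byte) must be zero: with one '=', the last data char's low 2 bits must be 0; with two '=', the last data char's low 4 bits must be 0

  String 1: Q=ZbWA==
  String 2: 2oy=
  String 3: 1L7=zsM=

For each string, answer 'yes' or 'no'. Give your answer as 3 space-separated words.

String 1: 'Q=ZbWA==' → invalid (bad char(s): ['=']; '=' in middle)
String 2: '2oy=' → invalid (bad trailing bits)
String 3: '1L7=zsM=' → invalid (bad char(s): ['=']; '=' in middle)

Answer: no no no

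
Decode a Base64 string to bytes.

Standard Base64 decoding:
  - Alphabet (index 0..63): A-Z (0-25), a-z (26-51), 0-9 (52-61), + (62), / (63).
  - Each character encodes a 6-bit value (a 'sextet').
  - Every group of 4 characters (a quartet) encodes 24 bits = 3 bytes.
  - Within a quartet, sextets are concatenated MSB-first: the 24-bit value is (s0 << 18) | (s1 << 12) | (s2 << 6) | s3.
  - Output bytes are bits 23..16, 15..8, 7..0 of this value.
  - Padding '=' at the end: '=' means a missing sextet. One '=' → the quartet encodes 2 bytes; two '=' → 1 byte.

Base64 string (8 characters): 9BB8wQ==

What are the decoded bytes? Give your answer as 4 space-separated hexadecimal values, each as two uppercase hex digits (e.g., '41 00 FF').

After char 0 ('9'=61): chars_in_quartet=1 acc=0x3D bytes_emitted=0
After char 1 ('B'=1): chars_in_quartet=2 acc=0xF41 bytes_emitted=0
After char 2 ('B'=1): chars_in_quartet=3 acc=0x3D041 bytes_emitted=0
After char 3 ('8'=60): chars_in_quartet=4 acc=0xF4107C -> emit F4 10 7C, reset; bytes_emitted=3
After char 4 ('w'=48): chars_in_quartet=1 acc=0x30 bytes_emitted=3
After char 5 ('Q'=16): chars_in_quartet=2 acc=0xC10 bytes_emitted=3
Padding '==': partial quartet acc=0xC10 -> emit C1; bytes_emitted=4

Answer: F4 10 7C C1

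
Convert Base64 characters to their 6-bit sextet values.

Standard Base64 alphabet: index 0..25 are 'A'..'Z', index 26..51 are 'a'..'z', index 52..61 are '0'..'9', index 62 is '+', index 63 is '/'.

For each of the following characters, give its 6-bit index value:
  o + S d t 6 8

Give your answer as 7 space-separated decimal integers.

'o': a..z range, 26 + ord('o') − ord('a') = 40
'+': index 62
'S': A..Z range, ord('S') − ord('A') = 18
'd': a..z range, 26 + ord('d') − ord('a') = 29
't': a..z range, 26 + ord('t') − ord('a') = 45
'6': 0..9 range, 52 + ord('6') − ord('0') = 58
'8': 0..9 range, 52 + ord('8') − ord('0') = 60

Answer: 40 62 18 29 45 58 60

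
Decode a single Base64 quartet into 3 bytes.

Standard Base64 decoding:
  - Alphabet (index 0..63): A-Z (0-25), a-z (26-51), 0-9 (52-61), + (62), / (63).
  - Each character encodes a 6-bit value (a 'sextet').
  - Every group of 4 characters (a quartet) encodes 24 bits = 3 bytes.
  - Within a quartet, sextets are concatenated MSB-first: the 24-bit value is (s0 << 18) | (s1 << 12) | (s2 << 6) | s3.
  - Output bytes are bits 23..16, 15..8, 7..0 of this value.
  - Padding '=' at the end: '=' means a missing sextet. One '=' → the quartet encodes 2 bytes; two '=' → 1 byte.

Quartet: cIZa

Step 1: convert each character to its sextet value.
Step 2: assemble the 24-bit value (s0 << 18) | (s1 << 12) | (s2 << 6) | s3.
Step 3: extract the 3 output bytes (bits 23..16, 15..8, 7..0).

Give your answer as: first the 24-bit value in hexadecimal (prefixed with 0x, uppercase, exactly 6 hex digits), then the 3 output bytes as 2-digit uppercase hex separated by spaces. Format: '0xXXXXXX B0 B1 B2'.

Sextets: c=28, I=8, Z=25, a=26
24-bit: (28<<18) | (8<<12) | (25<<6) | 26
      = 0x700000 | 0x008000 | 0x000640 | 0x00001A
      = 0x70865A
Bytes: (v>>16)&0xFF=70, (v>>8)&0xFF=86, v&0xFF=5A

Answer: 0x70865A 70 86 5A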